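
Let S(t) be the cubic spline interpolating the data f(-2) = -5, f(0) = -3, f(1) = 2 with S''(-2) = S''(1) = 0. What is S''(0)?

4

Put M_i = S'' at the i-th knot. Here h = (2, 1) and Δ = (1, 5), so the interior equations h_(i-1)·M_(i-1) + 2(h_(i-1)+h_i)·M_i + h_i·M_(i+1) = 6(Δ_i − Δ_(i-1)) read
  2·M_0 + 6·M_1 + 1·M_2 = 6(Δ_1 - Δ_0) = 24
Natural end conditions: M_0 = M_2 = 0.
Solving: M_0 = 0, M_1 = 4, M_2 = 0.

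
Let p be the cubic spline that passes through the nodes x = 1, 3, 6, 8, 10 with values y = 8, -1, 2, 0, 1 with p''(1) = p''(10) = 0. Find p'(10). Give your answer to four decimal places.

Let σ_i = p''(x_i). Step sizes h_i = 2, 3, 2, 2; slopes of the chords Δ_i = (y_(i+1) - y_i)/h_i = -9/2, 1, -1, 1/2.
  2·σ_0 + 10·σ_1 + 3·σ_2 = 6(Δ_1 - Δ_0) = 33
  3·σ_1 + 10·σ_2 + 2·σ_3 = 6(Δ_2 - Δ_1) = -12
  2·σ_2 + 8·σ_3 + 2·σ_4 = 6(Δ_3 - Δ_2) = 9
Natural end conditions: σ_0 = σ_4 = 0.
Forward elimination and back-substitution give σ_0 = 0, σ_1 = 1425/344, σ_2 = -483/172, σ_3 = 1257/688, σ_4 = 0.
On [8, 10], p'(x) = b_3 + 2c_3·(x - 8) + 3d_3·(x - 8)² with b_3 = Δ_3 - h_3(2σ_3 + σ_4)/6 = -247/344, c_3 = σ_3/2 = 1257/1376, d_3 = (σ_4 - σ_3)/(6h_3) = -419/2752. So p'(10) = 763/688.

1.1090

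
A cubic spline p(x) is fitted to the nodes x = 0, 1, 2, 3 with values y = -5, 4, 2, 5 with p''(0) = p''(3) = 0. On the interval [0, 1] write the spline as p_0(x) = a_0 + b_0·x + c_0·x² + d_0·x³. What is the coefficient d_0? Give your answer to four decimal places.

-3.2667

With M_i denoting the second derivative at x_i, h_i = 1, 1, 1, and Δ_i = (y_(i+1) − y_i)/h_i = 9, -2, 3:
  1·M_0 + 4·M_1 + 1·M_2 = 6(Δ_1 - Δ_0) = -66
  1·M_1 + 4·M_2 + 1·M_3 = 6(Δ_2 - Δ_1) = 30
Natural end conditions: M_0 = M_3 = 0.
Solving: M_0 = 0, M_1 = -98/5, M_2 = 62/5, M_3 = 0.
On [0, 1], with p_0(x) = a_0 + b_0·x + c_0·x² + d_0·x³: c_0 = M_0/2 = 0, d_0 = (M_1 - M_0)/(6h_0) = -49/15, b_0 = Δ_0 - h_0(2M_0 + M_1)/6 = 184/15.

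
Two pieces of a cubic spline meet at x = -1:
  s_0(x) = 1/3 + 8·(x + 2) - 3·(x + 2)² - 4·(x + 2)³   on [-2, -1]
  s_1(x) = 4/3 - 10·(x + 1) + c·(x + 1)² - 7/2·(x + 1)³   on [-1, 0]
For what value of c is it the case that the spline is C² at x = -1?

s_0''(x) = -6 - 24·(x + 2), so s_0''(-1) = -30. On the right, s_1''(-1) = 2c, so c = -15.

-15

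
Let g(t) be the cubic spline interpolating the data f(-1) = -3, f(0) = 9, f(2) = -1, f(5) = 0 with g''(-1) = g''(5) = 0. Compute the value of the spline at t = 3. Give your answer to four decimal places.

Let m_i = g''(x_i). Step sizes h_i = 1, 2, 3; slopes of the chords Δ_i = (y_(i+1) - y_i)/h_i = 12, -5, 1/3.
  1·m_0 + 6·m_1 + 2·m_2 = 6(Δ_1 - Δ_0) = -102
  2·m_1 + 10·m_2 + 3·m_3 = 6(Δ_2 - Δ_1) = 32
Natural end conditions: m_0 = m_3 = 0.
Solving the tridiagonal system: m_0 = 0, m_1 = -271/14, m_2 = 99/14, m_3 = 0.
On [2, 5], g(t) = -1 - 283/42·(t - 2) + 99/28·(t - 2)² - 11/28·(t - 2)³.
With (t - 2) = 1: g(3) = -193/42.

-4.5952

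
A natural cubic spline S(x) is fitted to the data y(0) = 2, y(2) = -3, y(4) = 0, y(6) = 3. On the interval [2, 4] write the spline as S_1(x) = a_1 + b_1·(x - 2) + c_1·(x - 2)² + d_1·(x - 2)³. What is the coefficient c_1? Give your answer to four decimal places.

Write σ_i for S''(x_i). With h_i = 2, 2, 2 and divided differences Δ_i = -5/2, 3/2, 3/2, the continuity of S' gives the tridiagonal system
  2·σ_0 + 8·σ_1 + 2·σ_2 = 6(Δ_1 - Δ_0) = 24
  2·σ_1 + 8·σ_2 + 2·σ_3 = 6(Δ_2 - Δ_1) = 0
Natural end conditions: σ_0 = σ_3 = 0.
Forward elimination and back-substitution give σ_0 = 0, σ_1 = 16/5, σ_2 = -4/5, σ_3 = 0.
On [2, 4], with S_1(x) = a_1 + b_1·(x - 2) + c_1·(x - 2)² + d_1·(x - 2)³: c_1 = σ_1/2 = 8/5, d_1 = (σ_2 - σ_1)/(6h_1) = -1/3, b_1 = Δ_1 - h_1(2σ_1 + σ_2)/6 = -11/30.

1.6000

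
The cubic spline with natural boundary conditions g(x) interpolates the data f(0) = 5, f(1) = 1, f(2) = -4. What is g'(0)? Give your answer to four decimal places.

Let M_i = g''(x_i). Step sizes h_i = 1, 1; slopes of the chords Δ_i = (y_(i+1) - y_i)/h_i = -4, -5.
  1·M_0 + 4·M_1 + 1·M_2 = 6(Δ_1 - Δ_0) = -6
Natural end conditions: M_0 = M_2 = 0.
Solving the tridiagonal system: M_0 = 0, M_1 = -3/2, M_2 = 0.
On [0, 1], g'(x) = b_0 + 2c_0·x + 3d_0·x² with b_0 = Δ_0 - h_0(2M_0 + M_1)/6 = -15/4, c_0 = M_0/2 = 0, d_0 = (M_1 - M_0)/(6h_0) = -1/4. So g'(0) = -15/4.

-3.7500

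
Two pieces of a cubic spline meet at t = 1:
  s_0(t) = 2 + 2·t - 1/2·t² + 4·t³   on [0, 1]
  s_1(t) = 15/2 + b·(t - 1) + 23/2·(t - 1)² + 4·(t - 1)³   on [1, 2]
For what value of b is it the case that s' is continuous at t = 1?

s_0'(t) = 2 - 1·t + 12·t², so s_0'(1) = 13. On the right, s_1'(1) = b, so b = 13.

13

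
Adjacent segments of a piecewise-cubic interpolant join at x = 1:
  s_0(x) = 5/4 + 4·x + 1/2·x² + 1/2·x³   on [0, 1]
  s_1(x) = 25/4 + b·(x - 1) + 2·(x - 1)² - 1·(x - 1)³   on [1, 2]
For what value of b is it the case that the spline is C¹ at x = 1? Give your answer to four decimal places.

s_0'(x) = 4 + 1·x + 3/2·x², so s_0'(1) = 13/2. On the right, s_1'(1) = b, so b = 13/2.

6.5000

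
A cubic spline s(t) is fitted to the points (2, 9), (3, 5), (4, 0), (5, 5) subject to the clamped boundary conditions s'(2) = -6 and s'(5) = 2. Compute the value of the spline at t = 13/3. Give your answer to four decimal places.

With σ_i denoting the second derivative at x_i, h_i = 1, 1, 1, and Δ_i = (y_(i+1) − y_i)/h_i = -4, -5, 5:
  1·σ_0 + 4·σ_1 + 1·σ_2 = 6(Δ_1 - Δ_0) = -6
  1·σ_1 + 4·σ_2 + 1·σ_3 = 6(Δ_2 - Δ_1) = 60
Clamped end conditions give two more equations: 2h_0·σ_0 + h_0·σ_1 = 6(Δ_0 - s'(2)) = 12 and h_2·σ_2 + 2h_2·σ_3 = 6(s'(5) - Δ_2) = -18.
Forward elimination and back-substitution give σ_0 = 164/15, σ_1 = -148/15, σ_2 = 338/15, σ_3 = -304/15.
On [4, 5], s(t) = 0 + 13/15·(t - 4) + 169/15·(t - 4)² - 107/15·(t - 4)³.
With (t - 4) = 1/3: s(13/3) = 517/405.

1.2765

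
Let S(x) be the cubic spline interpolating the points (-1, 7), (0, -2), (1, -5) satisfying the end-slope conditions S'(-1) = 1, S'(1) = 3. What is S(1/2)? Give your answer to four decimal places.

-5.1250

Let M_i = S''(x_i). Step sizes h_i = 1, 1; slopes of the chords Δ_i = (y_(i+1) - y_i)/h_i = -9, -3.
  1·M_0 + 4·M_1 + 1·M_2 = 6(Δ_1 - Δ_0) = 36
Clamped end conditions give two more equations: 2h_0·M_0 + h_0·M_1 = 6(Δ_0 - S'(-1)) = -60 and h_1·M_1 + 2h_1·M_2 = 6(S'(1) - Δ_1) = 36.
Solving: M_0 = -38, M_1 = 16, M_2 = 10.
On [0, 1], S(x) = -2 - 10·x + 8·x² - 1·x³.
With x = 1/2: S(1/2) = -41/8.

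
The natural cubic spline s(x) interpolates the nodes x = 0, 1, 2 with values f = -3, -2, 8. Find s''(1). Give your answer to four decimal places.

13.5000

Let M_i = s''(x_i). Step sizes h_i = 1, 1; slopes of the chords Δ_i = (y_(i+1) - y_i)/h_i = 1, 10.
  1·M_0 + 4·M_1 + 1·M_2 = 6(Δ_1 - Δ_0) = 54
Natural end conditions: M_0 = M_2 = 0.
Hence M_0 = 0, M_1 = 27/2, M_2 = 0.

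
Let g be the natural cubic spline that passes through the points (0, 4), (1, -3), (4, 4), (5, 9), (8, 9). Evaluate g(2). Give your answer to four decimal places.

-4.5118

Let σ_i = g''(x_i). Step sizes h_i = 1, 3, 1, 3; slopes of the chords Δ_i = (y_(i+1) - y_i)/h_i = -7, 7/3, 5, 0.
  1·σ_0 + 8·σ_1 + 3·σ_2 = 6(Δ_1 - Δ_0) = 56
  3·σ_1 + 8·σ_2 + 1·σ_3 = 6(Δ_2 - Δ_1) = 16
  1·σ_2 + 8·σ_3 + 3·σ_4 = 6(Δ_3 - Δ_2) = -30
Natural end conditions: σ_0 = σ_4 = 0.
Forward elimination and back-substitution give σ_0 = 0, σ_1 = 509/72, σ_2 = -5/27, σ_3 = -805/216, σ_4 = 0.
On [1, 4], g(x) = -3 - 1003/216·(x - 1) + 509/144·(x - 1)² - 1567/3888·(x - 1)³.
With (x - 1) = 1: g(2) = -8771/1944.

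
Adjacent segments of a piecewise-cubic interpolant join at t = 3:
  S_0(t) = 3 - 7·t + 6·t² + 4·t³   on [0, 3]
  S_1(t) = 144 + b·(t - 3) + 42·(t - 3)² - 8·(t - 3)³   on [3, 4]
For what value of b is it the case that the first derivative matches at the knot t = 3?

S_0'(t) = -7 + 12·t + 12·t², so S_0'(3) = 137. On the right, S_1'(3) = b, so b = 137.

137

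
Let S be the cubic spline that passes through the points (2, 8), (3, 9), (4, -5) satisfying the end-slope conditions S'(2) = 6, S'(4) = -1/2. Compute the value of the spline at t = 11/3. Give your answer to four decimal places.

Let σ_i = S''(x_i). Step sizes h_i = 1, 1; slopes of the chords Δ_i = (y_(i+1) - y_i)/h_i = 1, -14.
  1·σ_0 + 4·σ_1 + 1·σ_2 = 6(Δ_1 - Δ_0) = -90
Clamped end conditions give two more equations: 2h_0·σ_0 + h_0·σ_1 = 6(Δ_0 - S'(2)) = -30 and h_1·σ_1 + 2h_1·σ_2 = 6(S'(4) - Δ_1) = 81.
Solving the tridiagonal system: σ_0 = 17/4, σ_1 = -77/2, σ_2 = 239/4.
On [3, 4], S(t) = 9 - 89/8·(t - 3) - 77/4·(t - 3)² + 131/8·(t - 3)³.
With (t - 3) = 2/3: S(11/3) = -229/108.

-2.1204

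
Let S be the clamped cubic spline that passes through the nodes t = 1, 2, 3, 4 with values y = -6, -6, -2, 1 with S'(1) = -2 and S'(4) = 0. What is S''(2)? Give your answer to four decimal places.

5.3333

Put σ_i = S'' at the i-th knot. Here h = (1, 1, 1) and Δ = (0, 4, 3), so the interior equations h_(i-1)·σ_(i-1) + 2(h_(i-1)+h_i)·σ_i + h_i·σ_(i+1) = 6(Δ_i − Δ_(i-1)) read
  1·σ_0 + 4·σ_1 + 1·σ_2 = 6(Δ_1 - Δ_0) = 24
  1·σ_1 + 4·σ_2 + 1·σ_3 = 6(Δ_2 - Δ_1) = -6
Clamped end conditions give two more equations: 2h_0·σ_0 + h_0·σ_1 = 6(Δ_0 - S'(1)) = 12 and h_2·σ_2 + 2h_2·σ_3 = 6(S'(4) - Δ_2) = -18.
Solving: σ_0 = 10/3, σ_1 = 16/3, σ_2 = -2/3, σ_3 = -26/3.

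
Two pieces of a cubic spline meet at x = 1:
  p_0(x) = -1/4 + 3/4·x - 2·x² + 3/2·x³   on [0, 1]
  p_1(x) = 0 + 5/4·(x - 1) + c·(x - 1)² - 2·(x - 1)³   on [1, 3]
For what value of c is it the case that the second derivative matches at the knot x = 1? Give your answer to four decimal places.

p_0''(x) = -4 + 9·x, so p_0''(1) = 5. On the right, p_1''(1) = 2c, so c = 5/2.

2.5000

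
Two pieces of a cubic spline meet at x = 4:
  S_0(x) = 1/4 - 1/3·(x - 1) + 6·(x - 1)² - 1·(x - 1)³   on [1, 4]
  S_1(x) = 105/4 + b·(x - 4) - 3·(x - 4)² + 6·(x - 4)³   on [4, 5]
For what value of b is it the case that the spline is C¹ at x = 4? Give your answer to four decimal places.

S_0'(x) = -1/3 + 12·(x - 1) - 3·(x - 1)², so S_0'(4) = 26/3. On the right, S_1'(4) = b, so b = 26/3.

8.6667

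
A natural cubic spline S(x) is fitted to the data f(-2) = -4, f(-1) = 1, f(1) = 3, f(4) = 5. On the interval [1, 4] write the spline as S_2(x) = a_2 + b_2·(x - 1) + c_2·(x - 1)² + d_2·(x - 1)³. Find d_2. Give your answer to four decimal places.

-0.0357

Let m_i = S''(x_i). Step sizes h_i = 1, 2, 3; slopes of the chords Δ_i = (y_(i+1) - y_i)/h_i = 5, 1, 2/3.
  1·m_0 + 6·m_1 + 2·m_2 = 6(Δ_1 - Δ_0) = -24
  2·m_1 + 10·m_2 + 3·m_3 = 6(Δ_2 - Δ_1) = -2
Natural end conditions: m_0 = m_3 = 0.
Solving: m_0 = 0, m_1 = -59/14, m_2 = 9/14, m_3 = 0.
On [1, 4], with S_2(x) = a_2 + b_2·(x - 1) + c_2·(x - 1)² + d_2·(x - 1)³: c_2 = m_2/2 = 9/28, d_2 = (m_3 - m_2)/(6h_2) = -1/28, b_2 = Δ_2 - h_2(2m_2 + m_3)/6 = 1/42.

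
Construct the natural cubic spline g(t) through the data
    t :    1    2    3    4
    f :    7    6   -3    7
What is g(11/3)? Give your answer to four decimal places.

Write M_i for g''(x_i). With h_i = 1, 1, 1 and divided differences Δ_i = -1, -9, 10, the continuity of g' gives the tridiagonal system
  1·M_0 + 4·M_1 + 1·M_2 = 6(Δ_1 - Δ_0) = -48
  1·M_1 + 4·M_2 + 1·M_3 = 6(Δ_2 - Δ_1) = 114
Natural end conditions: M_0 = M_3 = 0.
Hence M_0 = 0, M_1 = -102/5, M_2 = 168/5, M_3 = 0.
On [3, 4], g(t) = -3 - 6/5·(t - 3) + 84/5·(t - 3)² - 28/5·(t - 3)³.
With (t - 3) = 2/3: g(11/3) = 271/135.

2.0074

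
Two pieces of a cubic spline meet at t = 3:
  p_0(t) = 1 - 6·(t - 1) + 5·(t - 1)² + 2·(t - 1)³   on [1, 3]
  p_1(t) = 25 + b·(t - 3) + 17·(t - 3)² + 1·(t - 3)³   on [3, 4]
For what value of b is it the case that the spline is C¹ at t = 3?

38

p_0'(t) = -6 + 10·(t - 1) + 6·(t - 1)², so p_0'(3) = 38. On the right, p_1'(3) = b, so b = 38.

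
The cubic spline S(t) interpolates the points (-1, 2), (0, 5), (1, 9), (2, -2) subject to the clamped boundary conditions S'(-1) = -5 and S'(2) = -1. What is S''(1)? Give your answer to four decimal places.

-35.7333

Write σ_i for S''(x_i). With h_i = 1, 1, 1 and divided differences Δ_i = 3, 4, -11, the continuity of S' gives the tridiagonal system
  1·σ_0 + 4·σ_1 + 1·σ_2 = 6(Δ_1 - Δ_0) = 6
  1·σ_1 + 4·σ_2 + 1·σ_3 = 6(Δ_2 - Δ_1) = -90
Clamped end conditions give two more equations: 2h_0·σ_0 + h_0·σ_1 = 6(Δ_0 - S'(-1)) = 48 and h_2·σ_2 + 2h_2·σ_3 = 6(S'(2) - Δ_2) = 60.
Hence σ_0 = 322/15, σ_1 = 76/15, σ_2 = -536/15, σ_3 = 718/15.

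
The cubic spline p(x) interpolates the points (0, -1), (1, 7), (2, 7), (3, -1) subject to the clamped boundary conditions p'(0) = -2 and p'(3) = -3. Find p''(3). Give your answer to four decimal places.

21.3333

Put m_i = p'' at the i-th knot. Here h = (1, 1, 1) and Δ = (8, 0, -8), so the interior equations h_(i-1)·m_(i-1) + 2(h_(i-1)+h_i)·m_i + h_i·m_(i+1) = 6(Δ_i − Δ_(i-1)) read
  1·m_0 + 4·m_1 + 1·m_2 = 6(Δ_1 - Δ_0) = -48
  1·m_1 + 4·m_2 + 1·m_3 = 6(Δ_2 - Δ_1) = -48
Clamped end conditions give two more equations: 2h_0·m_0 + h_0·m_1 = 6(Δ_0 - p'(0)) = 60 and h_2·m_2 + 2h_2·m_3 = 6(p'(3) - Δ_2) = 30.
Solving: m_0 = 118/3, m_1 = -56/3, m_2 = -38/3, m_3 = 64/3.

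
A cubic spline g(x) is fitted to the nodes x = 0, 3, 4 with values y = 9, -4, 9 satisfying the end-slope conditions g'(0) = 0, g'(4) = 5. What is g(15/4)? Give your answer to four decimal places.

6.7871

Write M_i for g''(x_i). With h_i = 3, 1 and divided differences Δ_i = -13/3, 13, the continuity of g' gives the tridiagonal system
  3·M_0 + 8·M_1 + 1·M_2 = 6(Δ_1 - Δ_0) = 104
Clamped end conditions give two more equations: 2h_0·M_0 + h_0·M_1 = 6(Δ_0 - g'(0)) = -26 and h_1·M_1 + 2h_1·M_2 = 6(g'(4) - Δ_1) = -48.
Solving the tridiagonal system: M_0 = -193/12, M_1 = 47/2, M_2 = -143/4.
On [3, 4], g(x) = -4 + 89/8·(x - 3) + 47/4·(x - 3)² - 79/8·(x - 3)³.
With (x - 3) = 3/4: g(15/4) = 3475/512.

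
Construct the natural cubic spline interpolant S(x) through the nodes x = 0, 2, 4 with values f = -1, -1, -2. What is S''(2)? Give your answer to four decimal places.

With σ_i denoting the second derivative at x_i, h_i = 2, 2, and Δ_i = (y_(i+1) − y_i)/h_i = 0, -1/2:
  2·σ_0 + 8·σ_1 + 2·σ_2 = 6(Δ_1 - Δ_0) = -3
Natural end conditions: σ_0 = σ_2 = 0.
Hence σ_0 = 0, σ_1 = -3/8, σ_2 = 0.

-0.3750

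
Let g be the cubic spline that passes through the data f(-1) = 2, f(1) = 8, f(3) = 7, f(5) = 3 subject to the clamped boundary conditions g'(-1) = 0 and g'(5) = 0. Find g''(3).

Write M_i for g''(x_i). With h_i = 2, 2, 2 and divided differences Δ_i = 3, -1/2, -2, the continuity of g' gives the tridiagonal system
  2·M_0 + 8·M_1 + 2·M_2 = 6(Δ_1 - Δ_0) = -21
  2·M_1 + 8·M_2 + 2·M_3 = 6(Δ_2 - Δ_1) = -9
Clamped end conditions give two more equations: 2h_0·M_0 + h_0·M_1 = 6(Δ_0 - g'(-1)) = 18 and h_2·M_2 + 2h_2·M_3 = 6(g'(5) - Δ_2) = 12.
Solving the tridiagonal system: M_0 = 13/2, M_1 = -4, M_2 = -1, M_3 = 7/2.

-1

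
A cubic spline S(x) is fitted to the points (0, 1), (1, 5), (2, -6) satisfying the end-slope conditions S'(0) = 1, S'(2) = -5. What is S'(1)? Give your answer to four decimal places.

With σ_i denoting the second derivative at x_i, h_i = 1, 1, and Δ_i = (y_(i+1) − y_i)/h_i = 4, -11:
  1·σ_0 + 4·σ_1 + 1·σ_2 = 6(Δ_1 - Δ_0) = -90
Clamped end conditions give two more equations: 2h_0·σ_0 + h_0·σ_1 = 6(Δ_0 - S'(0)) = 18 and h_1·σ_1 + 2h_1·σ_2 = 6(S'(2) - Δ_1) = 36.
Hence σ_0 = 57/2, σ_1 = -39, σ_2 = 75/2.
On [1, 2], S'(x) = b_1 + 2c_1·(x - 1) + 3d_1·(x - 1)² with b_1 = Δ_1 - h_1(2σ_1 + σ_2)/6 = -17/4, c_1 = σ_1/2 = -39/2, d_1 = (σ_2 - σ_1)/(6h_1) = 51/4. So S'(1) = -17/4.

-4.2500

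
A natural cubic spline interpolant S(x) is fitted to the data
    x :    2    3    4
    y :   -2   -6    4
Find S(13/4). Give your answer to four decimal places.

With m_i denoting the second derivative at x_i, h_i = 1, 1, and Δ_i = (y_(i+1) − y_i)/h_i = -4, 10:
  1·m_0 + 4·m_1 + 1·m_2 = 6(Δ_1 - Δ_0) = 84
Natural end conditions: m_0 = m_2 = 0.
Solving: m_0 = 0, m_1 = 21, m_2 = 0.
On [3, 4], S(x) = -6 + 3·(x - 3) + 21/2·(x - 3)² - 7/2·(x - 3)³.
With (x - 3) = 1/4: S(13/4) = -595/128.

-4.6484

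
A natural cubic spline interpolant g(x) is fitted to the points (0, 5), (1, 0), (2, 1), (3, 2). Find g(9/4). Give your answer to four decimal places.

1.3813

Write M_i for g''(x_i). With h_i = 1, 1, 1 and divided differences Δ_i = -5, 1, 1, the continuity of g' gives the tridiagonal system
  1·M_0 + 4·M_1 + 1·M_2 = 6(Δ_1 - Δ_0) = 36
  1·M_1 + 4·M_2 + 1·M_3 = 6(Δ_2 - Δ_1) = 0
Natural end conditions: M_0 = M_3 = 0.
Hence M_0 = 0, M_1 = 48/5, M_2 = -12/5, M_3 = 0.
On [2, 3], g(x) = 1 + 9/5·(x - 2) - 6/5·(x - 2)² + 2/5·(x - 2)³.
With (x - 2) = 1/4: g(9/4) = 221/160.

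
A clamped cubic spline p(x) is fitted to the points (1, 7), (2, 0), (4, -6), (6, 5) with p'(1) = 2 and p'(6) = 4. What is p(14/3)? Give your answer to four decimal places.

-2.7617

With m_i denoting the second derivative at x_i, h_i = 1, 2, 2, and Δ_i = (y_(i+1) − y_i)/h_i = -7, -3, 11/2:
  1·m_0 + 6·m_1 + 2·m_2 = 6(Δ_1 - Δ_0) = 24
  2·m_1 + 8·m_2 + 2·m_3 = 6(Δ_2 - Δ_1) = 51
Clamped end conditions give two more equations: 2h_0·m_0 + h_0·m_1 = 6(Δ_0 - p'(1)) = -54 and h_2·m_2 + 2h_2·m_3 = 6(p'(6) - Δ_2) = -9.
Solving: m_0 = -703/23, m_1 = 164/23, m_2 = 271/46, m_3 = -239/46.
On [4, 6], p(x) = -6 + 76/23·(x - 4) + 271/92·(x - 4)² - 85/92·(x - 4)³.
With (x - 4) = 2/3: p(14/3) = -1715/621.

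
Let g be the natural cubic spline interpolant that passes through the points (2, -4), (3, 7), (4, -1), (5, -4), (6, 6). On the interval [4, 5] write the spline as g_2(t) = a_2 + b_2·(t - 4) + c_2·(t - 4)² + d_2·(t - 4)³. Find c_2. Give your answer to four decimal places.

With M_i denoting the second derivative at x_i, h_i = 1, 1, 1, 1, and Δ_i = (y_(i+1) − y_i)/h_i = 11, -8, -3, 10:
  1·M_0 + 4·M_1 + 1·M_2 = 6(Δ_1 - Δ_0) = -114
  1·M_1 + 4·M_2 + 1·M_3 = 6(Δ_2 - Δ_1) = 30
  1·M_2 + 4·M_3 + 1·M_4 = 6(Δ_3 - Δ_2) = 78
Natural end conditions: M_0 = M_4 = 0.
Hence M_0 = 0, M_1 = -219/7, M_2 = 78/7, M_3 = 117/7, M_4 = 0.
On [4, 5], with g_2(t) = a_2 + b_2·(t - 4) + c_2·(t - 4)² + d_2·(t - 4)³: c_2 = M_2/2 = 39/7, d_2 = (M_3 - M_2)/(6h_2) = 13/14, b_2 = Δ_2 - h_2(2M_2 + M_3)/6 = -19/2.

5.5714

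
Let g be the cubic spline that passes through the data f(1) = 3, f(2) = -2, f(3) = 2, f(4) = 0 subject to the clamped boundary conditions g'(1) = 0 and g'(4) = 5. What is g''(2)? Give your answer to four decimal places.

26.5333

Write M_i for g''(x_i). With h_i = 1, 1, 1 and divided differences Δ_i = -5, 4, -2, the continuity of g' gives the tridiagonal system
  1·M_0 + 4·M_1 + 1·M_2 = 6(Δ_1 - Δ_0) = 54
  1·M_1 + 4·M_2 + 1·M_3 = 6(Δ_2 - Δ_1) = -36
Clamped end conditions give two more equations: 2h_0·M_0 + h_0·M_1 = 6(Δ_0 - g'(1)) = -30 and h_2·M_2 + 2h_2·M_3 = 6(g'(4) - Δ_2) = 42.
Forward elimination and back-substitution give M_0 = -424/15, M_1 = 398/15, M_2 = -358/15, M_3 = 494/15.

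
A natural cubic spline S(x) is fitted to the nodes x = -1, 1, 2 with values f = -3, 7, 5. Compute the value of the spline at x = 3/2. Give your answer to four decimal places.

6.4375

Write m_i for S''(x_i). With h_i = 2, 1 and divided differences Δ_i = 5, -2, the continuity of S' gives the tridiagonal system
  2·m_0 + 6·m_1 + 1·m_2 = 6(Δ_1 - Δ_0) = -42
Natural end conditions: m_0 = m_2 = 0.
Solving the tridiagonal system: m_0 = 0, m_1 = -7, m_2 = 0.
On [1, 2], S(x) = 7 + 1/3·(x - 1) - 7/2·(x - 1)² + 7/6·(x - 1)³.
With (x - 1) = 1/2: S(3/2) = 103/16.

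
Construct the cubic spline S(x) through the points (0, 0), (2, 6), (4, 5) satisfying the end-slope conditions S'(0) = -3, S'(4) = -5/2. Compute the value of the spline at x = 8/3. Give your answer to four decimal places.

With σ_i denoting the second derivative at x_i, h_i = 2, 2, and Δ_i = (y_(i+1) − y_i)/h_i = 3, -1/2:
  2·σ_0 + 8·σ_1 + 2·σ_2 = 6(Δ_1 - Δ_0) = -21
Clamped end conditions give two more equations: 2h_0·σ_0 + h_0·σ_1 = 6(Δ_0 - S'(0)) = 36 and h_1·σ_1 + 2h_1·σ_2 = 6(S'(4) - Δ_1) = -12.
Forward elimination and back-substitution give σ_0 = 47/4, σ_1 = -11/2, σ_2 = -1/4.
On [2, 4], S(x) = 6 + 13/4·(x - 2) - 11/4·(x - 2)² + 7/16·(x - 2)³.
With (x - 2) = 2/3: S(8/3) = 191/27.

7.0741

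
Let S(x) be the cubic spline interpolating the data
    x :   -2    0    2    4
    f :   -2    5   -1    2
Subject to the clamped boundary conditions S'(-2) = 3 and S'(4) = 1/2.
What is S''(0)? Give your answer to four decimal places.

Write M_i for S''(x_i). With h_i = 2, 2, 2 and divided differences Δ_i = 7/2, -3, 3/2, the continuity of S' gives the tridiagonal system
  2·M_0 + 8·M_1 + 2·M_2 = 6(Δ_1 - Δ_0) = -39
  2·M_1 + 8·M_2 + 2·M_3 = 6(Δ_2 - Δ_1) = 27
Clamped end conditions give two more equations: 2h_0·M_0 + h_0·M_1 = 6(Δ_0 - S'(-2)) = 3 and h_2·M_2 + 2h_2·M_3 = 6(S'(4) - Δ_2) = -6.
Hence M_0 = 137/30, M_1 = -229/30, M_2 = 97/15, M_3 = -71/15.

-7.6333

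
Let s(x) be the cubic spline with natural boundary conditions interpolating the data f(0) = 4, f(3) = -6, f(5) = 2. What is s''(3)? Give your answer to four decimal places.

Put σ_i = s'' at the i-th knot. Here h = (3, 2) and Δ = (-10/3, 4), so the interior equations h_(i-1)·σ_(i-1) + 2(h_(i-1)+h_i)·σ_i + h_i·σ_(i+1) = 6(Δ_i − Δ_(i-1)) read
  3·σ_0 + 10·σ_1 + 2·σ_2 = 6(Δ_1 - Δ_0) = 44
Natural end conditions: σ_0 = σ_2 = 0.
Solving: σ_0 = 0, σ_1 = 22/5, σ_2 = 0.

4.4000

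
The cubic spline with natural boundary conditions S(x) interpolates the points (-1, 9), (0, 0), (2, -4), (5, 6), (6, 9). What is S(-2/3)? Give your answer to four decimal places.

With M_i denoting the second derivative at x_i, h_i = 1, 2, 3, 1, and Δ_i = (y_(i+1) − y_i)/h_i = -9, -2, 10/3, 3:
  1·M_0 + 6·M_1 + 2·M_2 = 6(Δ_1 - Δ_0) = 42
  2·M_1 + 10·M_2 + 3·M_3 = 6(Δ_2 - Δ_1) = 32
  3·M_2 + 8·M_3 + 1·M_4 = 6(Δ_3 - Δ_2) = -2
Natural end conditions: M_0 = M_4 = 0.
Forward elimination and back-substitution give M_0 = 0, M_1 = 1229/197, M_2 = 450/197, M_3 = -218/197, M_4 = 0.
On [-1, 0], S(x) = 9 - 11867/1182·(x + 1) + 0·(x + 1)² + 1229/1182·(x + 1)³.
With (x + 1) = 1/3: S(-2/3) = 90826/15957.

5.6919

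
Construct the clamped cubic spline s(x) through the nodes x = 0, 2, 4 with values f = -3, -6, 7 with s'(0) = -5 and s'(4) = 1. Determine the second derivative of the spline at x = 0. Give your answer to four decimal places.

0.7500

Let M_i = s''(x_i). Step sizes h_i = 2, 2; slopes of the chords Δ_i = (y_(i+1) - y_i)/h_i = -3/2, 13/2.
  2·M_0 + 8·M_1 + 2·M_2 = 6(Δ_1 - Δ_0) = 48
Clamped end conditions give two more equations: 2h_0·M_0 + h_0·M_1 = 6(Δ_0 - s'(0)) = 21 and h_1·M_1 + 2h_1·M_2 = 6(s'(4) - Δ_1) = -33.
Forward elimination and back-substitution give M_0 = 3/4, M_1 = 9, M_2 = -51/4.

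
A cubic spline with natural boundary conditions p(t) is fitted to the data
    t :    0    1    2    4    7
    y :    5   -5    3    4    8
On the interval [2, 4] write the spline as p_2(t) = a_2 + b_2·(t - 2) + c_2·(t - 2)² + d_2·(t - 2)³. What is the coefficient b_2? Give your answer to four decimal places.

8.5202

Put σ_i = p'' at the i-th knot. Here h = (1, 1, 2, 3) and Δ = (-10, 8, 1/2, 4/3), so the interior equations h_(i-1)·σ_(i-1) + 2(h_(i-1)+h_i)·σ_i + h_i·σ_(i+1) = 6(Δ_i − Δ_(i-1)) read
  1·σ_0 + 4·σ_1 + 1·σ_2 = 6(Δ_1 - Δ_0) = 108
  1·σ_1 + 6·σ_2 + 2·σ_3 = 6(Δ_2 - Δ_1) = -45
  2·σ_2 + 10·σ_3 + 3·σ_4 = 6(Δ_3 - Δ_2) = 5
Natural end conditions: σ_0 = σ_4 = 0.
Forward elimination and back-substitution give σ_0 = 0, σ_1 = 3254/107, σ_2 = -1460/107, σ_3 = 691/214, σ_4 = 0.
On [2, 4], with p_2(t) = a_2 + b_2·(t - 2) + c_2·(t - 2)² + d_2·(t - 2)³: c_2 = σ_2/2 = -730/107, d_2 = (σ_3 - σ_2)/(6h_2) = 3611/2568, b_2 = Δ_2 - h_2(2σ_2 + σ_3)/6 = 2735/321.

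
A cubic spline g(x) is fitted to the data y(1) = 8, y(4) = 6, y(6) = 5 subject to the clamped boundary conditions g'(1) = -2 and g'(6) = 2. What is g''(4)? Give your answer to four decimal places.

-1.4000

Write σ_i for g''(x_i). With h_i = 3, 2 and divided differences Δ_i = -2/3, -1/2, the continuity of g' gives the tridiagonal system
  3·σ_0 + 10·σ_1 + 2·σ_2 = 6(Δ_1 - Δ_0) = 1
Clamped end conditions give two more equations: 2h_0·σ_0 + h_0·σ_1 = 6(Δ_0 - g'(1)) = 8 and h_1·σ_1 + 2h_1·σ_2 = 6(g'(6) - Δ_1) = 15.
Solving: σ_0 = 61/30, σ_1 = -7/5, σ_2 = 89/20.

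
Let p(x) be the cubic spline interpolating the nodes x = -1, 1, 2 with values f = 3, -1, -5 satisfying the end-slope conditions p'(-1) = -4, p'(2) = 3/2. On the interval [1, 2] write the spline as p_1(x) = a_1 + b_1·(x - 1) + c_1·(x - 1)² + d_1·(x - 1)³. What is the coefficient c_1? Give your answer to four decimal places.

With M_i denoting the second derivative at x_i, h_i = 2, 1, and Δ_i = (y_(i+1) − y_i)/h_i = -2, -4:
  2·M_0 + 6·M_1 + 1·M_2 = 6(Δ_1 - Δ_0) = -12
Clamped end conditions give two more equations: 2h_0·M_0 + h_0·M_1 = 6(Δ_0 - p'(-1)) = 12 and h_1·M_1 + 2h_1·M_2 = 6(p'(2) - Δ_1) = 33.
Hence M_0 = 41/6, M_1 = -23/3, M_2 = 61/3.
On [1, 2], with p_1(x) = a_1 + b_1·(x - 1) + c_1·(x - 1)² + d_1·(x - 1)³: c_1 = M_1/2 = -23/6, d_1 = (M_2 - M_1)/(6h_1) = 14/3, b_1 = Δ_1 - h_1(2M_1 + M_2)/6 = -29/6.

-3.8333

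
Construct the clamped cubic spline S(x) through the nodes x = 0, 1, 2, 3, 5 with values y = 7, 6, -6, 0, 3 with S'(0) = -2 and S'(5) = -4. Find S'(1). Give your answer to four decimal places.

-8.0671

With M_i denoting the second derivative at x_i, h_i = 1, 1, 1, 2, and Δ_i = (y_(i+1) − y_i)/h_i = -1, -12, 6, 3/2:
  1·M_0 + 4·M_1 + 1·M_2 = 6(Δ_1 - Δ_0) = -66
  1·M_1 + 4·M_2 + 1·M_3 = 6(Δ_2 - Δ_1) = 108
  1·M_2 + 6·M_3 + 2·M_4 = 6(Δ_3 - Δ_2) = -27
Clamped end conditions give two more equations: 2h_0·M_0 + h_0·M_1 = 6(Δ_0 - S'(0)) = 6 and h_3·M_3 + 2h_3·M_4 = 6(S'(5) - Δ_3) = -33.
Hence M_0 = 1487/82, M_1 = -1241/41, M_2 = 3029/82, M_3 = -389/41, M_4 = -575/164.
On [1, 2], S'(x) = b_1 + 2c_1·(x - 1) + 3d_1·(x - 1)² with b_1 = Δ_1 - h_1(2M_1 + M_2)/6 = -1323/164, c_1 = M_1/2 = -1241/82, d_1 = (M_2 - M_1)/(6h_1) = 1837/164. So S'(1) = -1323/164.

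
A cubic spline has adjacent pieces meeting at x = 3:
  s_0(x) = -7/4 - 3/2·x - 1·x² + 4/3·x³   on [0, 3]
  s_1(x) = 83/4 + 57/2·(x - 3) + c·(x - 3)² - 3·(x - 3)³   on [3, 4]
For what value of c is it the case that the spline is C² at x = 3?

s_0''(x) = -2 + 8·x, so s_0''(3) = 22. On the right, s_1''(3) = 2c, so c = 11.

11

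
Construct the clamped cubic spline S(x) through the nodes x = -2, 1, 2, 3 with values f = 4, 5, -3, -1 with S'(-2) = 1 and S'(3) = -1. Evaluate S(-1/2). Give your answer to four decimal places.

Let σ_i = S''(x_i). Step sizes h_i = 3, 1, 1; slopes of the chords Δ_i = (y_(i+1) - y_i)/h_i = 1/3, -8, 2.
  3·σ_0 + 8·σ_1 + 1·σ_2 = 6(Δ_1 - Δ_0) = -50
  1·σ_1 + 4·σ_2 + 1·σ_3 = 6(Δ_2 - Δ_1) = 60
Clamped end conditions give two more equations: 2h_0·σ_0 + h_0·σ_1 = 6(Δ_0 - S'(-2)) = -4 and h_2·σ_2 + 2h_2·σ_3 = 6(S'(3) - Δ_2) = -18.
Hence σ_0 = 416/87, σ_1 = -316/29, σ_2 = 662/29, σ_3 = -592/29.
On [-2, 1], S(x) = 4 + 1·(x + 2) + 208/87·(x + 2)² - 682/783·(x + 2)³.
With (x + 2) = 3/2: S(-1/2) = 921/116.

7.9397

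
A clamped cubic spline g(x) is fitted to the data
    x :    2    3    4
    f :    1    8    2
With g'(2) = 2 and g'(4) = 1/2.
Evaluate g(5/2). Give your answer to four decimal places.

Write m_i for g''(x_i). With h_i = 1, 1 and divided differences Δ_i = 7, -6, the continuity of g' gives the tridiagonal system
  1·m_0 + 4·m_1 + 1·m_2 = 6(Δ_1 - Δ_0) = -78
Clamped end conditions give two more equations: 2h_0·m_0 + h_0·m_1 = 6(Δ_0 - g'(2)) = 30 and h_1·m_1 + 2h_1·m_2 = 6(g'(4) - Δ_1) = 39.
Hence m_0 = 135/4, m_1 = -75/2, m_2 = 153/4.
On [2, 3], g(x) = 1 + 2·(x - 2) + 135/8·(x - 2)² - 95/8·(x - 2)³.
With (x - 2) = 1/2: g(5/2) = 303/64.

4.7344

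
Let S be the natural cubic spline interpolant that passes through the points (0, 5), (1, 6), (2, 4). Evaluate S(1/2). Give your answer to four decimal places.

Put M_i = S'' at the i-th knot. Here h = (1, 1) and Δ = (1, -2), so the interior equations h_(i-1)·M_(i-1) + 2(h_(i-1)+h_i)·M_i + h_i·M_(i+1) = 6(Δ_i − Δ_(i-1)) read
  1·M_0 + 4·M_1 + 1·M_2 = 6(Δ_1 - Δ_0) = -18
Natural end conditions: M_0 = M_2 = 0.
Hence M_0 = 0, M_1 = -9/2, M_2 = 0.
On [0, 1], S(t) = 5 + 7/4·t + 0·t² - 3/4·t³.
With t = 1/2: S(1/2) = 185/32.

5.7813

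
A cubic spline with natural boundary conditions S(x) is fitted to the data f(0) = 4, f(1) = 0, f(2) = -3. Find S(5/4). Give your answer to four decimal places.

Write M_i for S''(x_i). With h_i = 1, 1 and divided differences Δ_i = -4, -3, the continuity of S' gives the tridiagonal system
  1·M_0 + 4·M_1 + 1·M_2 = 6(Δ_1 - Δ_0) = 6
Natural end conditions: M_0 = M_2 = 0.
Solving: M_0 = 0, M_1 = 3/2, M_2 = 0.
On [1, 2], S(x) = 0 - 7/2·(x - 1) + 3/4·(x - 1)² - 1/4·(x - 1)³.
With (x - 1) = 1/4: S(5/4) = -213/256.

-0.8320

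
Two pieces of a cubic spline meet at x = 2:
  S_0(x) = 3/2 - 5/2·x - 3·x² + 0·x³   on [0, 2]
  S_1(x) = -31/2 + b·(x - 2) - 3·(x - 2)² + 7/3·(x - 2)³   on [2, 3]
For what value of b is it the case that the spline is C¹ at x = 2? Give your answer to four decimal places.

-14.5000

S_0'(x) = -5/2 - 6·x + 0·x², so S_0'(2) = -29/2. On the right, S_1'(2) = b, so b = -29/2.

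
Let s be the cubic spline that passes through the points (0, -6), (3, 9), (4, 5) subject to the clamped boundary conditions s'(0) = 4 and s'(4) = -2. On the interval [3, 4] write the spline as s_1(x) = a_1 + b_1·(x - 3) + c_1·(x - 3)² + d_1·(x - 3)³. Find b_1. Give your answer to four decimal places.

-2.3750

Write σ_i for s''(x_i). With h_i = 3, 1 and divided differences Δ_i = 5, -4, the continuity of s' gives the tridiagonal system
  3·σ_0 + 8·σ_1 + 1·σ_2 = 6(Δ_1 - Δ_0) = -54
Clamped end conditions give two more equations: 2h_0·σ_0 + h_0·σ_1 = 6(Δ_0 - s'(0)) = 6 and h_1·σ_1 + 2h_1·σ_2 = 6(s'(4) - Δ_1) = 12.
Forward elimination and back-substitution give σ_0 = 25/4, σ_1 = -21/2, σ_2 = 45/4.
On [3, 4], with s_1(x) = a_1 + b_1·(x - 3) + c_1·(x - 3)² + d_1·(x - 3)³: c_1 = σ_1/2 = -21/4, d_1 = (σ_2 - σ_1)/(6h_1) = 29/8, b_1 = Δ_1 - h_1(2σ_1 + σ_2)/6 = -19/8.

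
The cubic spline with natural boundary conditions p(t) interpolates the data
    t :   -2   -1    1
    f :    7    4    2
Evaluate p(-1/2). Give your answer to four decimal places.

Put M_i = p'' at the i-th knot. Here h = (1, 2) and Δ = (-3, -1), so the interior equations h_(i-1)·M_(i-1) + 2(h_(i-1)+h_i)·M_i + h_i·M_(i+1) = 6(Δ_i − Δ_(i-1)) read
  1·M_0 + 6·M_1 + 2·M_2 = 6(Δ_1 - Δ_0) = 12
Natural end conditions: M_0 = M_2 = 0.
Solving the tridiagonal system: M_0 = 0, M_1 = 2, M_2 = 0.
On [-1, 1], p(t) = 4 - 7/3·(t + 1) + 1·(t + 1)² - 1/6·(t + 1)³.
With (t + 1) = 1/2: p(-1/2) = 49/16.

3.0625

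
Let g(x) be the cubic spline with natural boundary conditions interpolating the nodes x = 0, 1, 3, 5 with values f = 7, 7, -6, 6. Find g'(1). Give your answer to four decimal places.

Let m_i = g''(x_i). Step sizes h_i = 1, 2, 2; slopes of the chords Δ_i = (y_(i+1) - y_i)/h_i = 0, -13/2, 6.
  1·m_0 + 6·m_1 + 2·m_2 = 6(Δ_1 - Δ_0) = -39
  2·m_1 + 8·m_2 + 2·m_3 = 6(Δ_2 - Δ_1) = 75
Natural end conditions: m_0 = m_3 = 0.
Hence m_0 = 0, m_1 = -21/2, m_2 = 12, m_3 = 0.
On [1, 3], g'(x) = b_1 + 2c_1·(x - 1) + 3d_1·(x - 1)² with b_1 = Δ_1 - h_1(2m_1 + m_2)/6 = -7/2, c_1 = m_1/2 = -21/4, d_1 = (m_2 - m_1)/(6h_1) = 15/8. So g'(1) = -7/2.

-3.5000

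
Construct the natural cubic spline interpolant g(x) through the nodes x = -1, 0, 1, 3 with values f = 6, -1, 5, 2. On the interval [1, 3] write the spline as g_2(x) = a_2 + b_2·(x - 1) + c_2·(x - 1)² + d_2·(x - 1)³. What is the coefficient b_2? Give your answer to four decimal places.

5.9783

With M_i denoting the second derivative at x_i, h_i = 1, 1, 2, and Δ_i = (y_(i+1) − y_i)/h_i = -7, 6, -3/2:
  1·M_0 + 4·M_1 + 1·M_2 = 6(Δ_1 - Δ_0) = 78
  1·M_1 + 6·M_2 + 2·M_3 = 6(Δ_2 - Δ_1) = -45
Natural end conditions: M_0 = M_3 = 0.
Solving the tridiagonal system: M_0 = 0, M_1 = 513/23, M_2 = -258/23, M_3 = 0.
On [1, 3], with g_2(x) = a_2 + b_2·(x - 1) + c_2·(x - 1)² + d_2·(x - 1)³: c_2 = M_2/2 = -129/23, d_2 = (M_3 - M_2)/(6h_2) = 43/46, b_2 = Δ_2 - h_2(2M_2 + M_3)/6 = 275/46.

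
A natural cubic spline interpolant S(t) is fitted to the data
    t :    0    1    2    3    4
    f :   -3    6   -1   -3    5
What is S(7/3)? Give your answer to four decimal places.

-2.9577

Write σ_i for S''(x_i). With h_i = 1, 1, 1, 1 and divided differences Δ_i = 9, -7, -2, 8, the continuity of S' gives the tridiagonal system
  1·σ_0 + 4·σ_1 + 1·σ_2 = 6(Δ_1 - Δ_0) = -96
  1·σ_1 + 4·σ_2 + 1·σ_3 = 6(Δ_2 - Δ_1) = 30
  1·σ_2 + 4·σ_3 + 1·σ_4 = 6(Δ_3 - Δ_2) = 60
Natural end conditions: σ_0 = σ_4 = 0.
Hence σ_0 = 0, σ_1 = -375/14, σ_2 = 78/7, σ_3 = 171/14, σ_4 = 0.
On [2, 3], S(t) = -1 - 31/4·(t - 2) + 39/7·(t - 2)² + 5/28·(t - 2)³.
With (t - 2) = 1/3: S(7/3) = -559/189.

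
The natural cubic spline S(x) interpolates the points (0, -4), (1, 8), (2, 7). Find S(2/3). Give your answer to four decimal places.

5.2037

Write M_i for S''(x_i). With h_i = 1, 1 and divided differences Δ_i = 12, -1, the continuity of S' gives the tridiagonal system
  1·M_0 + 4·M_1 + 1·M_2 = 6(Δ_1 - Δ_0) = -78
Natural end conditions: M_0 = M_2 = 0.
Forward elimination and back-substitution give M_0 = 0, M_1 = -39/2, M_2 = 0.
On [0, 1], S(x) = -4 + 61/4·x + 0·x² - 13/4·x³.
With x = 2/3: S(2/3) = 281/54.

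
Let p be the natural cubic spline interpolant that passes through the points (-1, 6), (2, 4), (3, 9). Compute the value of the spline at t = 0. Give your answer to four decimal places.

3.4444

Let M_i = p''(x_i). Step sizes h_i = 3, 1; slopes of the chords Δ_i = (y_(i+1) - y_i)/h_i = -2/3, 5.
  3·M_0 + 8·M_1 + 1·M_2 = 6(Δ_1 - Δ_0) = 34
Natural end conditions: M_0 = M_2 = 0.
Solving: M_0 = 0, M_1 = 17/4, M_2 = 0.
On [-1, 2], p(t) = 6 - 67/24·(t + 1) + 0·(t + 1)² + 17/72·(t + 1)³.
With (t + 1) = 1: p(0) = 31/9.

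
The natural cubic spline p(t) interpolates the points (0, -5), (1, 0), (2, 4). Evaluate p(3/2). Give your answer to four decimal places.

With σ_i denoting the second derivative at x_i, h_i = 1, 1, and Δ_i = (y_(i+1) − y_i)/h_i = 5, 4:
  1·σ_0 + 4·σ_1 + 1·σ_2 = 6(Δ_1 - Δ_0) = -6
Natural end conditions: σ_0 = σ_2 = 0.
Solving the tridiagonal system: σ_0 = 0, σ_1 = -3/2, σ_2 = 0.
On [1, 2], p(t) = 0 + 9/2·(t - 1) - 3/4·(t - 1)² + 1/4·(t - 1)³.
With (t - 1) = 1/2: p(3/2) = 67/32.

2.0938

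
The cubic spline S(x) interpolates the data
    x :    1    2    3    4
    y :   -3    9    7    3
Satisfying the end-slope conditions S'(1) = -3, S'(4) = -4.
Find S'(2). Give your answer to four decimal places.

9.7333

Put M_i = S'' at the i-th knot. Here h = (1, 1, 1) and Δ = (12, -2, -4), so the interior equations h_(i-1)·M_(i-1) + 2(h_(i-1)+h_i)·M_i + h_i·M_(i+1) = 6(Δ_i − Δ_(i-1)) read
  1·M_0 + 4·M_1 + 1·M_2 = 6(Δ_1 - Δ_0) = -84
  1·M_1 + 4·M_2 + 1·M_3 = 6(Δ_2 - Δ_1) = -12
Clamped end conditions give two more equations: 2h_0·M_0 + h_0·M_1 = 6(Δ_0 - S'(1)) = 90 and h_2·M_2 + 2h_2·M_3 = 6(S'(4) - Δ_2) = 0.
Forward elimination and back-substitution give M_0 = 968/15, M_1 = -586/15, M_2 = 116/15, M_3 = -58/15.
On [2, 3], S'(x) = b_1 + 2c_1·(x - 2) + 3d_1·(x - 2)² with b_1 = Δ_1 - h_1(2M_1 + M_2)/6 = 146/15, c_1 = M_1/2 = -293/15, d_1 = (M_2 - M_1)/(6h_1) = 39/5. So S'(2) = 146/15.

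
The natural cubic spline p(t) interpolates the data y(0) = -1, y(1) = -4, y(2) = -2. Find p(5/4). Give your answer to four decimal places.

-3.9102

Write m_i for p''(x_i). With h_i = 1, 1 and divided differences Δ_i = -3, 2, the continuity of p' gives the tridiagonal system
  1·m_0 + 4·m_1 + 1·m_2 = 6(Δ_1 - Δ_0) = 30
Natural end conditions: m_0 = m_2 = 0.
Solving the tridiagonal system: m_0 = 0, m_1 = 15/2, m_2 = 0.
On [1, 2], p(t) = -4 - 1/2·(t - 1) + 15/4·(t - 1)² - 5/4·(t - 1)³.
With (t - 1) = 1/4: p(5/4) = -1001/256.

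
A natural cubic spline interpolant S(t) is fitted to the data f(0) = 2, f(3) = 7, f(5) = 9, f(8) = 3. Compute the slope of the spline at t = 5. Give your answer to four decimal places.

Let σ_i = S''(x_i). Step sizes h_i = 3, 2, 3; slopes of the chords Δ_i = (y_(i+1) - y_i)/h_i = 5/3, 1, -2.
  3·σ_0 + 10·σ_1 + 2·σ_2 = 6(Δ_1 - Δ_0) = -4
  2·σ_1 + 10·σ_2 + 3·σ_3 = 6(Δ_2 - Δ_1) = -18
Natural end conditions: σ_0 = σ_3 = 0.
Solving: σ_0 = 0, σ_1 = -1/24, σ_2 = -43/24, σ_3 = 0.
On [5, 8], S'(t) = b_2 + 2c_2·(t - 5) + 3d_2·(t - 5)² with b_2 = Δ_2 - h_2(2σ_2 + σ_3)/6 = -5/24, c_2 = σ_2/2 = -43/48, d_2 = (σ_3 - σ_2)/(6h_2) = 43/432. So S'(5) = -5/24.

-0.2083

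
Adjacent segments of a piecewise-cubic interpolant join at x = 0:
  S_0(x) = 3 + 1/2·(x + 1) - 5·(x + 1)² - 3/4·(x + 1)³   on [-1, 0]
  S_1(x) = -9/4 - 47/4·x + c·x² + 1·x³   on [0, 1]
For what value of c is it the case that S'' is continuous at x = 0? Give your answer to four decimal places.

S_0''(x) = -10 - 9/2·(x + 1), so S_0''(0) = -29/2. On the right, S_1''(0) = 2c, so c = -29/4.

-7.2500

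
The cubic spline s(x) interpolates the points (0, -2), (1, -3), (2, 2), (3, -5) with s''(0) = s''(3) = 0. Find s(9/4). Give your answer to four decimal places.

Let m_i = s''(x_i). Step sizes h_i = 1, 1, 1; slopes of the chords Δ_i = (y_(i+1) - y_i)/h_i = -1, 5, -7.
  1·m_0 + 4·m_1 + 1·m_2 = 6(Δ_1 - Δ_0) = 36
  1·m_1 + 4·m_2 + 1·m_3 = 6(Δ_2 - Δ_1) = -72
Natural end conditions: m_0 = m_3 = 0.
Solving: m_0 = 0, m_1 = 72/5, m_2 = -108/5, m_3 = 0.
On [2, 3], s(x) = 2 + 1/5·(x - 2) - 54/5·(x - 2)² + 18/5·(x - 2)³.
With (x - 2) = 1/4: s(9/4) = 229/160.

1.4313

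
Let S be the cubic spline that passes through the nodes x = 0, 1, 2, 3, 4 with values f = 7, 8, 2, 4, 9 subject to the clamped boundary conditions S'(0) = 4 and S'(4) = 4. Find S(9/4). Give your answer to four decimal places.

1.6127

Put M_i = S'' at the i-th knot. Here h = (1, 1, 1, 1) and Δ = (1, -6, 2, 5), so the interior equations h_(i-1)·M_(i-1) + 2(h_(i-1)+h_i)·M_i + h_i·M_(i+1) = 6(Δ_i − Δ_(i-1)) read
  1·M_0 + 4·M_1 + 1·M_2 = 6(Δ_1 - Δ_0) = -42
  1·M_1 + 4·M_2 + 1·M_3 = 6(Δ_2 - Δ_1) = 48
  1·M_2 + 4·M_3 + 1·M_4 = 6(Δ_3 - Δ_2) = 18
Clamped end conditions give two more equations: 2h_0·M_0 + h_0·M_1 = 6(Δ_0 - S'(0)) = -18 and h_3·M_3 + 2h_3·M_4 = 6(S'(4) - Δ_3) = -6.
Solving: M_0 = -15/7, M_1 = -96/7, M_2 = 15, M_3 = 12/7, M_4 = -27/7.
On [2, 3], S(x) = 2 - 23/7·(x - 2) + 15/2·(x - 2)² - 31/14·(x - 2)³.
With (x - 2) = 1/4: S(9/4) = 1445/896.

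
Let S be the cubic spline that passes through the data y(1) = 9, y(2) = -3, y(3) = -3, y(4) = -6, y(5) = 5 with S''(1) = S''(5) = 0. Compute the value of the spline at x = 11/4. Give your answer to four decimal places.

-2.9715

With m_i denoting the second derivative at x_i, h_i = 1, 1, 1, 1, and Δ_i = (y_(i+1) − y_i)/h_i = -12, 0, -3, 11:
  1·m_0 + 4·m_1 + 1·m_2 = 6(Δ_1 - Δ_0) = 72
  1·m_1 + 4·m_2 + 1·m_3 = 6(Δ_2 - Δ_1) = -18
  1·m_2 + 4·m_3 + 1·m_4 = 6(Δ_3 - Δ_2) = 84
Natural end conditions: m_0 = m_4 = 0.
Solving: m_0 = 0, m_1 = 309/14, m_2 = -114/7, m_3 = 351/14, m_4 = 0.
On [2, 3], S(x) = -3 - 65/14·(x - 2) + 309/28·(x - 2)² - 179/28·(x - 2)³.
With (x - 2) = 3/4: S(11/4) = -5325/1792.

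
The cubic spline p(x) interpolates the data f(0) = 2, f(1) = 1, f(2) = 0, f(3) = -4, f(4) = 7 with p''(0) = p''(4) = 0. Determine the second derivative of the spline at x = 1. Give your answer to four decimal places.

Let m_i = p''(x_i). Step sizes h_i = 1, 1, 1, 1; slopes of the chords Δ_i = (y_(i+1) - y_i)/h_i = -1, -1, -4, 11.
  1·m_0 + 4·m_1 + 1·m_2 = 6(Δ_1 - Δ_0) = 0
  1·m_1 + 4·m_2 + 1·m_3 = 6(Δ_2 - Δ_1) = -18
  1·m_2 + 4·m_3 + 1·m_4 = 6(Δ_3 - Δ_2) = 90
Natural end conditions: m_0 = m_4 = 0.
Hence m_0 = 0, m_1 = 81/28, m_2 = -81/7, m_3 = 711/28, m_4 = 0.

2.8929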